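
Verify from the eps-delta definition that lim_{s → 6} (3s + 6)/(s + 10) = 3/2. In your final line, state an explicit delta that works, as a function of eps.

Fix eps > 0. We want delta > 0 with 0 < |s − 6| < delta ⇒ |(3s + 6)/(s + 10) − (3/2)| < eps.
Combining over a common denominator, (3s + 6)/(s + 10) − (3/2) = [(3s + 6)·16 − 24·(s + 10)] / [16·(s + 10)] = 24(s − 6) / (16(s + 10)).
So |(3s + 6)/(s + 10) − (3/2)| = 24|s − 6| / (16·|s + 10|).
Require delta ≤ 8, so |s + 10| ≥ |16| − |s − 6| > 16 − 8 = 8.
Hence |(3s + 6)/(s + 10) − (3/2)| < 24|s − 6|/(16·8) = (3/16)|s − 6|, which is < eps once |s − 6| < (16/3)eps.
Take delta = min(8, (16/3)eps). Then 0 < |s − 6| < delta forces both bounds, so |(3s + 6)/(s + 10) − (3/2)| < eps.

delta = min(8, (16/3)eps)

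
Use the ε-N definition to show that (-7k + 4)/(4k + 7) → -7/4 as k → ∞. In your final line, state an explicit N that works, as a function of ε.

N = (65/16)/ε

Fix ε > 0. For k ≥ 1, |(-7k + 4)/(4k + 7) + 7/4| = |65|/(4(4k + 7)) = 65/(4(4k + 7)).
Since 4k + 7 ≥ 4k for k ≥ 1, this is ≤ 65/(4·4k) = (65/16)/k.
So |(-7k + 4)/(4k + 7) + 7/4| < ε whenever k > (65/16)/ε.
Take N = (65/16)/ε. If k > N then |(-7k + 4)/(4k + 7) + 7/4| ≤ (65/16)/k < ε.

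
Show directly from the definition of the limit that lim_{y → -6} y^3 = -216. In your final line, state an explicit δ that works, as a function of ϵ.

δ = min(1, ϵ/127)

Let ϵ > 0. We seek δ > 0 with 0 < |y + 6| < δ ⇒ |y^3 + 216| < ϵ.
Factor: y^3 + 216 = (y + 6)(y^2 - 6y + 36), so |y^3 + 216| = |y + 6|·|y^2 - 6y + 36|.
Impose δ ≤ 1 so that |y| < 7; then |y^2 - 6y + 36| ≤ 127.
Hence |y^3 + 216| ≤ 127|y + 6|, which is < ϵ once |y + 6| < ϵ/127.
Take δ = min(1, ϵ/127). If 0 < |y + 6| < δ then both bounds hold and |y^3 + 216| ≤ 127|y + 6| < 127·(ϵ/127) = ϵ.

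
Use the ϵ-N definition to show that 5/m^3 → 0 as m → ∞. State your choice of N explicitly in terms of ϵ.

Let ϵ > 0 be given. For m ≥ 1, |5/m^3 − 0| = 5/m^3.
5/m^3 < ϵ ⇔ m^3 > 5/ϵ ⇔ m > (5/ϵ)^{1/3}.
Take N = (5/ϵ)^{1/3}. Then m > N implies 5/m^3 < ϵ.

N = (5/ϵ)^{1/3}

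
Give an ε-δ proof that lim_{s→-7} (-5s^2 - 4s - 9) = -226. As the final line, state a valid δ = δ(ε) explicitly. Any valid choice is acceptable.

Suppose ε > 0. We want δ > 0 such that 0 < |s + 7| < δ implies |(-5s^2 - 4s - 9) + 226| < ε.
(-5s^2 - 4s - 9) + 226 = -5s^2 - 4s + 217 = (s + 7)(-5s + 31).
So |(-5s^2 - 4s - 9) + 226| = |s + 7|·|-5s + 31|.
Assume first that |s + 7| < 1, so |s| < 8. Then |-5s + 31| ≤ 5·8 + 31 = 71.
Hence |(-5s^2 - 4s - 9) + 226| ≤ 71|s + 7| < ε provided |s + 7| < ε/71.
Choosing δ = min(1, ε/71) ensures both conditions, hence |(-5s^2 - 4s - 9) + 226| < ε.

δ = min(1, ε/71)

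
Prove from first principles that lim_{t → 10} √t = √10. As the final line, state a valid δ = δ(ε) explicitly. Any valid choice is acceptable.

Suppose ε > 0. We want δ > 0 such that 0 < |t − 10| < δ implies |√t − √10| < ε.
Multiplying by the conjugate, |√t − √10| = |t − 10|/(√t + √10).
Restrict δ ≤ 10 so that |t − 10| < 10 forces t > 0, and then √t + √10 > √10.
Hence |√t − √10| < |t − 10|/√10, which is < ε once |t − 10| < √10·ε.
Take δ = min(10, √10·ε). If 0 < |t − 10| < δ then t > 0 and |√t − √10| < |t − 10|/√10 < ε.

δ = min(10, √10·ε)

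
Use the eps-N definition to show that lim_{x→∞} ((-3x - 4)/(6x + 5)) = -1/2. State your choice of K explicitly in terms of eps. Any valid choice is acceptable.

K = (1/4)/eps

Let eps > 0 be given. We seek K > 0 such that x > K implies |(-3x - 4)/(6x + 5) + 1/2| < eps.
(-3x - 4)/(6x + 5) + 1/2 = (6(-3x - 4) − (-3)(6x + 5)) / (6(6x + 5)) = -9/(6(6x + 5)).
For x > 0 we have 6x + 5 > 6x, so |(-3x - 4)/(6x + 5) + 1/2| = 9/(6(6x + 5)) < 9/(6·6x) = (1/4)/x.
Thus |(-3x - 4)/(6x + 5) + 1/2| < eps whenever x > (1/4)/eps.
Take K = (1/4)/eps. If x > K then |(-3x - 4)/(6x + 5) + 1/2| < (1/4)/x < eps.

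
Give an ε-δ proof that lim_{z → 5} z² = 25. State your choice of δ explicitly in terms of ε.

Suppose ε > 0. We seek δ > 0 with 0 < |z − 5| < δ ⇒ |z² − 25| < ε.
Factor: z² − 25 = (z − 5)(z + 5), so |z² − 25| = |z − 5|·|z + 5|.
Restrict δ ≤ 2. Then |z − 5| < 2 gives |z| < 7, so by the triangle inequality |z + 5| ≤ 7 + 5 = 12.
Hence |z² − 25| ≤ 12|z − 5|, which is < ε once |z − 5| < ε/12.
Take δ = min(2, ε/12). If 0 < |z − 5| < δ then both bounds hold and |z² − 25| ≤ 12|z − 5| < 12·(ε/12) = ε.

δ = min(2, ε/12)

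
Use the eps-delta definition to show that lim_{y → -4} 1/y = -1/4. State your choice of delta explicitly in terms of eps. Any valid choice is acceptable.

delta = min(2, 8eps)

Let eps > 0 be given. We seek delta > 0 such that 0 < |y + 4| < delta implies |1/y + 1/4| < eps.
|1/y + 1/4| = |-4 − y|/(4·|y|) = |y + 4|/(4|y|).
Require delta ≤ 2 so that |y| > 4 − 2 = 2, hence 4|y| > 8.
Then |1/y + 1/4| < |y + 4|/8, which is < eps when |y + 4| < 8eps.
Take delta = min(2, 8eps). Then 0 < |y + 4| < delta gives both |y + 4| < 2 and |y + 4| < 8eps, so |1/y + 1/4| < eps.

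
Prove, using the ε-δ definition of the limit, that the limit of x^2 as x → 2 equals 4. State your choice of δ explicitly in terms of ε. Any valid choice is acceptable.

δ = min(1, ε/5)

Let ε > 0 be given. We seek δ > 0 with 0 < |x − 2| < δ ⇒ |x^2 − 4| < ε.
Factor: x^2 − 4 = (x − 2)(x + 2), so |x^2 − 4| = |x − 2|·|x + 2|.
Impose δ ≤ 1 so that |x| < 3; then |x + 2| ≤ 5.
Hence |x^2 − 4| ≤ 5|x − 2|, which is < ε once |x − 2| < ε/5.
Take δ = min(1, ε/5). If 0 < |x − 2| < δ then both bounds hold and |x^2 − 4| ≤ 5|x − 2| < 5·(ε/5) = ε.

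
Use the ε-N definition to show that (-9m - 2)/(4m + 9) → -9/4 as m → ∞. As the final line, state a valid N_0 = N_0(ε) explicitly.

N_0 = (73/16)/ε

Let ε > 0 be given. For m ≥ 1, |(-9m - 2)/(4m + 9) + 9/4| = |73|/(4(4m + 9)) = 73/(4(4m + 9)).
Since 4m + 9 ≥ 4m for m ≥ 1, this is ≤ 73/(4·4m) = (73/16)/m.
So |(-9m - 2)/(4m + 9) + 9/4| < ε whenever m > (73/16)/ε.
Take N_0 = (73/16)/ε. If m > N_0 then |(-9m - 2)/(4m + 9) + 9/4| ≤ (73/16)/m < ε.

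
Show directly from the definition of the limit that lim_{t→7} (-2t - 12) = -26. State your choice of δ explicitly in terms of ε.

Let ε > 0. We need δ > 0 so that 0 < |t − 7| < δ implies |(-2t - 12) + 26| < ε.
Since (-2t - 12) + 26 = -2(t − 7), we have |(-2t - 12) + 26| = 2|t − 7|.
Thus it suffices that |t − 7| < ε/2.
Choosing δ = ε/2 gives |(-2t - 12) + 26| = 2|t − 7| < ε whenever |t − 7| < δ.

δ = ε/2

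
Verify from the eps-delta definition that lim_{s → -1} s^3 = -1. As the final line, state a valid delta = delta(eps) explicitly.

delta = min(2, eps/13)

Let eps > 0. We seek delta > 0 with 0 < |s + 1| < delta ⇒ |s^3 + 1| < eps.
Factor: s^3 + 1 = (s + 1)(s^2 - s + 1), so |s^3 + 1| = |s + 1|·|s^2 - s + 1|.
Restrict delta ≤ 2. Then |s + 1| < 2 gives |s| < 3, so by the triangle inequality |s^2 - s + 1| ≤ 3^2 + 3 + 1 = 13.
Hence |s^3 + 1| ≤ 13|s + 1|, which is < eps once |s + 1| < eps/13.
Take delta = min(2, eps/13). If 0 < |s + 1| < delta then both bounds hold and |s^3 + 1| ≤ 13|s + 1| < 13·(eps/13) = eps.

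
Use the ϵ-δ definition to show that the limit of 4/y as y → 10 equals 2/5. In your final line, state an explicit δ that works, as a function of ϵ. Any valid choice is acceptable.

Suppose ϵ > 0. We seek δ > 0 such that 0 < |y − 10| < δ implies |4/y − (2/5)| < ϵ.
|4/y − (2/5)| = 4·|10 − y|/(10·|y|) = 4|y − 10|/(10|y|).
Require δ ≤ 5 so that |y| > 10 − 5 = 5, hence 10|y| > 50.
Then |4/y − (2/5)| < 4|y − 10|/50, which is < ϵ when |y − 10| < (25/2)ϵ.
Take δ = min(5, (25/2)ϵ). Then 0 < |y − 10| < δ gives both |y − 10| < 5 and |y − 10| < (25/2)ϵ, so |4/y − (2/5)| < ϵ.

δ = min(5, (25/2)ϵ)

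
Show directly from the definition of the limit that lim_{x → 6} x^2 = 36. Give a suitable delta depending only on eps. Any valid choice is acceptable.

Fix eps > 0. We seek delta > 0 with 0 < |x − 6| < delta ⇒ |x^2 − 36| < eps.
Factor: x^2 − 36 = (x − 6)(x + 6), so |x^2 − 36| = |x − 6|·|x + 6|.
Impose delta ≤ 2 so that |x| < 8; then |x + 6| ≤ 14.
Hence |x^2 − 36| ≤ 14|x − 6|, which is < eps once |x − 6| < eps/14.
Take delta = min(2, eps/14). If 0 < |x − 6| < delta then both bounds hold and |x^2 − 36| ≤ 14|x − 6| < 14·(eps/14) = eps.

delta = min(2, eps/14)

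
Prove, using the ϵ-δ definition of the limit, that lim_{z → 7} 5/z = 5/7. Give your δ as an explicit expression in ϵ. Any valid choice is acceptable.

Fix ϵ > 0. We seek δ > 0 such that 0 < |z − 7| < δ implies |5/z − (5/7)| < ϵ.
|5/z − (5/7)| = 5·|7 − z|/(7·|z|) = 5|z − 7|/(7|z|).
Restrict δ ≤ 7/2. Then |z − 7| < 7/2 gives |z| > 7/2, so 7|z| > 49/2.
Then |5/z − (5/7)| < 5|z − 7|/(49/2), which is < ϵ when |z − 7| < (49/10)ϵ.
Take δ = min(7/2, (49/10)ϵ). Then 0 < |z − 7| < δ gives both |z − 7| < 7/2 and |z − 7| < (49/10)ϵ, so |5/z − (5/7)| < ϵ.

δ = min(7/2, (49/10)ϵ)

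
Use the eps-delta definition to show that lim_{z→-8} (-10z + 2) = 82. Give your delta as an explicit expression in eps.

delta = eps/10

Let eps > 0. We need delta > 0 so that 0 < |z + 8| < delta implies |(-10z + 2) − 82| < eps.
|(-10z + 2) − 82| = |-10z - 80| = 10|z + 8|.
Thus it suffices that |z + 8| < eps/10.
Choosing delta = eps/10 gives |(-10z + 2) − 82| = 10|z + 8| < eps whenever |z + 8| < delta.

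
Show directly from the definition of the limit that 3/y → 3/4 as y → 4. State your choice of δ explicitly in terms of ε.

δ = min(2, (8/3)ε)

Let ε > 0 be given. We seek δ > 0 such that 0 < |y − 4| < δ implies |3/y − (3/4)| < ε.
|3/y − (3/4)| = 3·|4 − y|/(4·|y|) = 3|y − 4|/(4|y|).
Require δ ≤ 2 so that |y| > 4 − 2 = 2, hence 4|y| > 8.
Then |3/y − (3/4)| < 3|y − 4|/8, which is < ε when |y − 4| < (8/3)ε.
Take δ = min(2, (8/3)ε). Then 0 < |y − 4| < δ gives both |y − 4| < 2 and |y − 4| < (8/3)ε, so |3/y − (3/4)| < ε.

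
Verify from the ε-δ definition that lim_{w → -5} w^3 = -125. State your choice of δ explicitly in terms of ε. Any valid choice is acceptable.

δ = min(1, ε/91)

Let ε > 0. We seek δ > 0 with 0 < |w + 5| < δ ⇒ |w^3 + 125| < ε.
Factor: w^3 + 125 = (w + 5)(w^2 - 5w + 25), so |w^3 + 125| = |w + 5|·|w^2 - 5w + 25|.
Restrict δ ≤ 1. Then |w + 5| < 1 gives |w| < 6, so by the triangle inequality |w^2 - 5w + 25| ≤ 6^2 + 5·6 + 25 = 91.
Hence |w^3 + 125| ≤ 91|w + 5|, which is < ε once |w + 5| < ε/91.
Take δ = min(1, ε/91). If 0 < |w + 5| < δ then both bounds hold and |w^3 + 125| ≤ 91|w + 5| < 91·(ε/91) = ε.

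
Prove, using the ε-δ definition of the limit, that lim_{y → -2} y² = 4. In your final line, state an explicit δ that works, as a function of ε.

Let ε > 0. We seek δ > 0 with 0 < |y + 2| < δ ⇒ |y² − 4| < ε.
Factor: y² − 4 = (y + 2)(y - 2), so |y² − 4| = |y + 2|·|y - 2|.
Restrict δ ≤ 2. Then |y + 2| < 2 gives |y| < 4, so by the triangle inequality |y - 2| ≤ 4 + 2 = 6.
Hence |y² − 4| ≤ 6|y + 2|, which is < ε once |y + 2| < ε/6.
Take δ = min(2, ε/6). If 0 < |y + 2| < δ then both bounds hold and |y² − 4| ≤ 6|y + 2| < 6·(ε/6) = ε.

δ = min(2, ε/6)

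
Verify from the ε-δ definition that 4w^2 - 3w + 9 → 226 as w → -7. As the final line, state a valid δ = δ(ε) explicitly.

δ = min(1, ε/63)

Let ε > 0. We want δ > 0 such that 0 < |w + 7| < δ implies |(4w^2 - 3w + 9) − 226| < ε.
(4w^2 - 3w + 9) − 226 = 4w^2 - 3w - 217 = (w + 7)(4w - 31).
So |(4w^2 - 3w + 9) − 226| = |w + 7|·|4w - 31|.
Require δ ≤ 1. Then |w + 7| < 1 gives |w| < 8, and by the triangle inequality |4w - 31| ≤ 4·8 + 31 = 63.
Hence |(4w^2 - 3w + 9) − 226| ≤ 63|w + 7| < ε provided |w + 7| < ε/63.
Take δ = min(1, ε/63). Then 0 < |w + 7| < δ gives both |w + 7| < 1 and |w + 7| < ε/63, so |(4w^2 - 3w + 9) − 226| < ε.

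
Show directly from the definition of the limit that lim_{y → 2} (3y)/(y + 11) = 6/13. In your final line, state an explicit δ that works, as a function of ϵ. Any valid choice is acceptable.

δ = min(13/2, (169/66)ϵ)

Let ϵ > 0. We want δ > 0 with 0 < |y − 2| < δ ⇒ |(3y)/(y + 11) − (6/13)| < ϵ.
Combining over a common denominator, (3y)/(y + 11) − (6/13) = [(3y)·13 − 6·(y + 11)] / [13·(y + 11)] = 33(y − 2) / (13(y + 11)).
So |(3y)/(y + 11) − (6/13)| = 33|y − 2| / (13·|y + 11|).
Require δ ≤ 13/2, so |y + 11| ≥ |13| − |y − 2| > 13 − 13/2 = 13/2.
Hence |(3y)/(y + 11) − (6/13)| < 33|y − 2|/(13·(13/2)) = (66/169)|y − 2|, which is < ϵ once |y − 2| < (169/66)ϵ.
Take δ = min(13/2, (169/66)ϵ). Then 0 < |y − 2| < δ forces both bounds, so |(3y)/(y + 11) − (6/13)| < ϵ.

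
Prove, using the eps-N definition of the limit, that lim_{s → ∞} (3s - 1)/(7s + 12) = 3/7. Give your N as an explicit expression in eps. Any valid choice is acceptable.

Let eps > 0 be given. We seek N > 0 such that s > N implies |(3s - 1)/(7s + 12) − (3/7)| < eps.
(3s - 1)/(7s + 12) − (3/7) = (7(3s - 1) − 3(7s + 12)) / (7(7s + 12)) = -43/(7(7s + 12)).
For s > 0 we have 7s + 12 > 7s, so |(3s - 1)/(7s + 12) − (3/7)| = 43/(7(7s + 12)) < 43/(7·7s) = (43/49)/s.
Thus |(3s - 1)/(7s + 12) − (3/7)| < eps whenever s > (43/49)/eps.
Take N = (43/49)/eps. If s > N then |(3s - 1)/(7s + 12) − (3/7)| < (43/49)/s < eps.

N = (43/49)/eps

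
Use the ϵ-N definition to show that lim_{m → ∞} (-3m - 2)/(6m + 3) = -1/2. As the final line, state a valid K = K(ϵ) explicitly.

Suppose ϵ > 0. For m ≥ 1, |(-3m - 2)/(6m + 3) + 1/2| = |-3|/(6(6m + 3)) = 3/(6(6m + 3)).
Since 6m + 3 ≥ 6m for m ≥ 1, this is ≤ 3/(6·6m) = (1/12)/m.
So |(-3m - 2)/(6m + 3) + 1/2| < ϵ whenever m > (1/12)/ϵ.
Take K = (1/12)/ϵ. If m > K then |(-3m - 2)/(6m + 3) + 1/2| ≤ (1/12)/m < ϵ.

K = (1/12)/ϵ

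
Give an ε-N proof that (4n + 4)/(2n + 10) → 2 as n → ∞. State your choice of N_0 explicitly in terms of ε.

Let ε > 0. For n ≥ 1, |(4n + 4)/(2n + 10) − 2| = |-32|/(2(2n + 10)) = 32/(2(2n + 10)).
Since 2n + 10 ≥ 2n for n ≥ 1, this is ≤ 32/(2·2n) = 8/n.
So |(4n + 4)/(2n + 10) − 2| < ε whenever n > 8/ε.
Take N_0 = 8/ε. If n > N_0 then |(4n + 4)/(2n + 10) − 2| ≤ 8/n < ε.

N_0 = 8/ε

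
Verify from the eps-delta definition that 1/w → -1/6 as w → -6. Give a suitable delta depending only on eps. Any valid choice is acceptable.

Let eps > 0. We seek delta > 0 such that 0 < |w + 6| < delta implies |1/w + 1/6| < eps.
|1/w + 1/6| = |-6 − w|/(6·|w|) = |w + 6|/(6|w|).
Restrict delta ≤ 3. Then |w + 6| < 3 gives |w| > 3, so 6|w| > 18.
Then |1/w + 1/6| < |w + 6|/18, which is < eps when |w + 6| < 18eps.
Take delta = min(3, 18eps). Then 0 < |w + 6| < delta gives both |w + 6| < 3 and |w + 6| < 18eps, so |1/w + 1/6| < eps.

delta = min(3, 18eps)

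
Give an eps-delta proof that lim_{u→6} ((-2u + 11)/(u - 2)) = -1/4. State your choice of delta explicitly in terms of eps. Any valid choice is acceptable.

delta = min(2, (8/7)eps)

Suppose eps > 0. We want delta > 0 with 0 < |u − 6| < delta ⇒ |(-2u + 11)/(u - 2) + 1/4| < eps.
Combining over a common denominator, (-2u + 11)/(u - 2) + 1/4 = [(-2u + 11)·4 − (-1)·(u - 2)] / [4·(u - 2)] = -7(u − 6) / (4(u - 2)).
So |(-2u + 11)/(u - 2) + 1/4| = 7|u − 6| / (4·|u − 2|).
Require delta ≤ 2, so |u − 2| ≥ |4| − |u − 6| > 4 − 2 = 2.
Hence |(-2u + 11)/(u - 2) + 1/4| < 7|u − 6|/(4·2) = (7/8)|u − 6|, which is < eps once |u − 6| < (8/7)eps.
Take delta = min(2, (8/7)eps). Then 0 < |u − 6| < delta forces both bounds, so |(-2u + 11)/(u - 2) + 1/4| < eps.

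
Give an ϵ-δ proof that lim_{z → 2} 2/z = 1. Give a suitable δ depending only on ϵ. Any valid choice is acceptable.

δ = min(1, ϵ)

Let ϵ > 0. We seek δ > 0 such that 0 < |z − 2| < δ implies |2/z − 1| < ϵ.
|2/z − 1| = 2·|2 − z|/(2·|z|) = 2|z − 2|/(2|z|).
Require δ ≤ 1 so that |z| > 2 − 1 = 1, hence 2|z| > 2.
Then |2/z − 1| < 2|z − 2|/2, which is < ϵ when |z − 2| < ϵ.
Take δ = min(1, ϵ). Then 0 < |z − 2| < δ gives both |z − 2| < 1 and |z − 2| < ϵ, so |2/z − 1| < ϵ.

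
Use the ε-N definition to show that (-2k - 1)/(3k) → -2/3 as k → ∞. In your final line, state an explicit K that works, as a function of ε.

Suppose ε > 0. For k ≥ 1, |(-2k - 1)/(3k) + 2/3| = |-3|/(3(3k)) = 3/(3(3k)).
Since 3k ≥ 3k for k ≥ 1, this is ≤ 3/(3·3k) = (1/3)/k.
So |(-2k - 1)/(3k) + 2/3| < ε whenever k > (1/3)/ε.
Take K = (1/3)/ε. If k > K then |(-2k - 1)/(3k) + 2/3| ≤ (1/3)/k < ε.

K = (1/3)/ε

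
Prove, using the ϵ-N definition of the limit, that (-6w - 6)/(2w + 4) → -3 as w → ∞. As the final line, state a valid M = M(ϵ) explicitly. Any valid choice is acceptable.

Fix ϵ > 0. We seek M > 0 such that w > M implies |(-6w - 6)/(2w + 4) + 3| < ϵ.
(-6w - 6)/(2w + 4) + 3 = (2(-6w - 6) − (-6)(2w + 4)) / (2(2w + 4)) = 12/(2(2w + 4)).
For w > 0 we have 2w + 4 > 2w, so |(-6w - 6)/(2w + 4) + 3| = 12/(2(2w + 4)) < 12/(2·2w) = 3/w.
Thus |(-6w - 6)/(2w + 4) + 3| < ϵ whenever w > 3/ϵ.
Take M = 3/ϵ. If w > M then |(-6w - 6)/(2w + 4) + 3| < 3/w < ϵ.

M = 3/ϵ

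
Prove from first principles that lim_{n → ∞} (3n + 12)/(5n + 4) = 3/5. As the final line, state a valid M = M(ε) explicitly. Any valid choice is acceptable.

M = (48/25)/ε

Fix ε > 0. For n ≥ 1, |(3n + 12)/(5n + 4) − (3/5)| = |48|/(5(5n + 4)) = 48/(5(5n + 4)).
Since 5n + 4 ≥ 5n for n ≥ 1, this is ≤ 48/(5·5n) = (48/25)/n.
So |(3n + 12)/(5n + 4) − (3/5)| < ε whenever n > (48/25)/ε.
Take M = (48/25)/ε. If n > M then |(3n + 12)/(5n + 4) − (3/5)| ≤ (48/25)/n < ε.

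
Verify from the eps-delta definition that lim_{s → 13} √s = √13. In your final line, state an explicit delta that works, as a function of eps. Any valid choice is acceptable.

Let eps > 0 be given. We want delta > 0 such that 0 < |s − 13| < delta implies |√s − √13| < eps.
Rationalise: √s − √13 = (s − 13)/(√s + √13), so |√s − √13| = |s − 13|/(√s + √13).
Restrict delta ≤ 13 so that |s − 13| < 13 forces s > 0, and then √s + √13 > √13.
Hence |√s − √13| < |s − 13|/√13, which is < eps once |s − 13| < √13·eps.
Take delta = min(13, √13·eps). If 0 < |s − 13| < delta then s > 0 and |√s − √13| < |s − 13|/√13 < eps.

delta = min(13, √13·eps)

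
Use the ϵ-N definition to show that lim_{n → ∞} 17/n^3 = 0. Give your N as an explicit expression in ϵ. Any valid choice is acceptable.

Suppose ϵ > 0. For n ≥ 1, |17/n^3 − 0| = 17/n^3.
17/n^3 < ϵ ⇔ n^3 > 17/ϵ ⇔ n > (17/ϵ)^{1/3}.
Take N = (17/ϵ)^{1/3}. Then n > N implies 17/n^3 < ϵ.

N = (17/ϵ)^{1/3}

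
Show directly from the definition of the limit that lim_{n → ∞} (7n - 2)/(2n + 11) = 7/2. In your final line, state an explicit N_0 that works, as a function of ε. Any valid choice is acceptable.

Let ε > 0 be given. For n ≥ 1, |(7n - 2)/(2n + 11) − (7/2)| = |-81|/(2(2n + 11)) = 81/(2(2n + 11)).
Since 2n + 11 ≥ 2n for n ≥ 1, this is ≤ 81/(2·2n) = (81/4)/n.
So |(7n - 2)/(2n + 11) − (7/2)| < ε whenever n > (81/4)/ε.
Take N_0 = (81/4)/ε. If n > N_0 then |(7n - 2)/(2n + 11) − (7/2)| ≤ (81/4)/n < ε.

N_0 = (81/4)/ε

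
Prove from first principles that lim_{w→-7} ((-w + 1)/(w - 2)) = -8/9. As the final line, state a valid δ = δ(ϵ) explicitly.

Let ϵ > 0. We want δ > 0 with 0 < |w + 7| < δ ⇒ |(-w + 1)/(w - 2) + 8/9| < ϵ.
Combining over a common denominator, (-w + 1)/(w - 2) + 8/9 = [(-w + 1)·(-9) − 8·(w - 2)] / [(-9)·(w - 2)] = 1(w + 7) / ((-9)(w - 2)).
So |(-w + 1)/(w - 2) + 8/9| = |w + 7| / (9·|w − 2|).
Require δ ≤ 9/2, so |w − 2| ≥ |-9| − |w + 7| > 9 − 9/2 = 9/2.
Hence |(-w + 1)/(w - 2) + 8/9| < |w + 7|/(9·(9/2)) = (2/81)|w + 7|, which is < ϵ once |w + 7| < (81/2)ϵ.
Take δ = min(9/2, (81/2)ϵ). Then 0 < |w + 7| < δ forces both bounds, so |(-w + 1)/(w - 2) + 8/9| < ϵ.

δ = min(9/2, (81/2)ϵ)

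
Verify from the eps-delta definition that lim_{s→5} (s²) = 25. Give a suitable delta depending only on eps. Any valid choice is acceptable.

delta = min(2, eps/12)

Let eps > 0. We seek delta > 0 with 0 < |s − 5| < delta ⇒ |s² − 25| < eps.
Factor: s² − 25 = (s − 5)(s + 5), so |s² − 25| = |s − 5|·|s + 5|.
Impose delta ≤ 2 so that |s| < 7; then |s + 5| ≤ 12.
Hence |s² − 25| ≤ 12|s − 5|, which is < eps once |s − 5| < eps/12.
Take delta = min(2, eps/12). If 0 < |s − 5| < delta then both bounds hold and |s² − 25| ≤ 12|s − 5| < 12·(eps/12) = eps.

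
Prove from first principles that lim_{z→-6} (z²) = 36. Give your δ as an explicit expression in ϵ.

δ = min(1, ϵ/13)

Let ϵ > 0 be given. We seek δ > 0 with 0 < |z + 6| < δ ⇒ |z² − 36| < ϵ.
Factor: z² − 36 = (z + 6)(z - 6), so |z² − 36| = |z + 6|·|z - 6|.
Restrict δ ≤ 1. Then |z + 6| < 1 gives |z| < 7, so by the triangle inequality |z - 6| ≤ 7 + 6 = 13.
Hence |z² − 36| ≤ 13|z + 6|, which is < ϵ once |z + 6| < ϵ/13.
Take δ = min(1, ϵ/13). If 0 < |z + 6| < δ then both bounds hold and |z² − 36| ≤ 13|z + 6| < 13·(ϵ/13) = ϵ.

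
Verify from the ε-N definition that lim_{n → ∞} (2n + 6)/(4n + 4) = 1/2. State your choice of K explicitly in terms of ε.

Suppose ε > 0. For n ≥ 1, |(2n + 6)/(4n + 4) − (1/2)| = |16|/(4(4n + 4)) = 16/(4(4n + 4)).
Since 4n + 4 ≥ 4n for n ≥ 1, this is ≤ 16/(4·4n) = 1/n.
So |(2n + 6)/(4n + 4) − (1/2)| < ε whenever n > 1/ε.
Take K = 1/ε. If n > K then |(2n + 6)/(4n + 4) − (1/2)| ≤ 1/n < ε.

K = 1/ε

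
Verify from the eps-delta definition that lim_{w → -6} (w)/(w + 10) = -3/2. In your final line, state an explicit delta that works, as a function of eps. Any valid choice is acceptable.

delta = min(2, (4/5)eps)

Suppose eps > 0. We want delta > 0 with 0 < |w + 6| < delta ⇒ |(w)/(w + 10) + 3/2| < eps.
Combining over a common denominator, (w)/(w + 10) + 3/2 = [(w)·4 − (-6)·(w + 10)] / [4·(w + 10)] = 10(w + 6) / (4(w + 10)).
So |(w)/(w + 10) + 3/2| = 10|w + 6| / (4·|w + 10|).
Require delta ≤ 2, so |w + 10| ≥ |4| − |w + 6| > 4 − 2 = 2.
Hence |(w)/(w + 10) + 3/2| < 10|w + 6|/(4·2) = (5/4)|w + 6|, which is < eps once |w + 6| < (4/5)eps.
Take delta = min(2, (4/5)eps). Then 0 < |w + 6| < delta forces both bounds, so |(w)/(w + 10) + 3/2| < eps.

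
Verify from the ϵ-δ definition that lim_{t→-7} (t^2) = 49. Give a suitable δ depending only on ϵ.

δ = min(1, ϵ/15)

Let ϵ > 0 be given. We seek δ > 0 with 0 < |t + 7| < δ ⇒ |t^2 − 49| < ϵ.
Factor: t^2 − 49 = (t + 7)(t - 7), so |t^2 − 49| = |t + 7|·|t - 7|.
Impose δ ≤ 1 so that |t| < 8; then |t - 7| ≤ 15.
Hence |t^2 − 49| ≤ 15|t + 7|, which is < ϵ once |t + 7| < ϵ/15.
Take δ = min(1, ϵ/15). If 0 < |t + 7| < δ then both bounds hold and |t^2 − 49| ≤ 15|t + 7| < 15·(ϵ/15) = ϵ.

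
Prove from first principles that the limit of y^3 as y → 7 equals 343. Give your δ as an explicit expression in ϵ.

δ = min(1, ϵ/169)

Fix ϵ > 0. We seek δ > 0 with 0 < |y − 7| < δ ⇒ |y^3 − 343| < ϵ.
Factor: y^3 − 343 = (y − 7)(y^2 + 7y + 49), so |y^3 − 343| = |y − 7|·|y^2 + 7y + 49|.
Restrict δ ≤ 1. Then |y − 7| < 1 gives |y| < 8, so by the triangle inequality |y^2 + 7y + 49| ≤ 8^2 + 7·8 + 49 = 169.
Hence |y^3 − 343| ≤ 169|y − 7|, which is < ϵ once |y − 7| < ϵ/169.
Take δ = min(1, ϵ/169). If 0 < |y − 7| < δ then both bounds hold and |y^3 − 343| ≤ 169|y − 7| < 169·(ϵ/169) = ϵ.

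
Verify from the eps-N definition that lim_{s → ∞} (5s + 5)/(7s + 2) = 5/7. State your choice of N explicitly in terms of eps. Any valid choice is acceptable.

N = (25/49)/eps

Let eps > 0. We seek N > 0 such that s > N implies |(5s + 5)/(7s + 2) − (5/7)| < eps.
(5s + 5)/(7s + 2) − (5/7) = (7(5s + 5) − 5(7s + 2)) / (7(7s + 2)) = 25/(7(7s + 2)).
For s > 0 we have 7s + 2 > 7s, so |(5s + 5)/(7s + 2) − (5/7)| = 25/(7(7s + 2)) < 25/(7·7s) = (25/49)/s.
Thus |(5s + 5)/(7s + 2) − (5/7)| < eps whenever s > (25/49)/eps.
Take N = (25/49)/eps. If s > N then |(5s + 5)/(7s + 2) − (5/7)| < (25/49)/s < eps.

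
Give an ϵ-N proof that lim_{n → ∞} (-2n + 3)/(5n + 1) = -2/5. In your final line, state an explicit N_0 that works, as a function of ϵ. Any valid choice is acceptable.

N_0 = (17/25)/ϵ

Fix ϵ > 0. For n ≥ 1, |(-2n + 3)/(5n + 1) + 2/5| = |17|/(5(5n + 1)) = 17/(5(5n + 1)).
Since 5n + 1 ≥ 5n for n ≥ 1, this is ≤ 17/(5·5n) = (17/25)/n.
So |(-2n + 3)/(5n + 1) + 2/5| < ϵ whenever n > (17/25)/ϵ.
Take N_0 = (17/25)/ϵ. If n > N_0 then |(-2n + 3)/(5n + 1) + 2/5| ≤ (17/25)/n < ϵ.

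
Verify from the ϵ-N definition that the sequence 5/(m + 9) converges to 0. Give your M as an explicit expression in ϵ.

M = 5/ϵ

Fix ϵ > 0. For m ≥ 1, |5/(m + 9) − 0| = 5/(m + 9) ≤ 5/m.
We need 5/m < ϵ, i.e. m > 5/ϵ.
Take M = 5/ϵ. If m > M then |5/(m + 9)| ≤ 5/m < ϵ.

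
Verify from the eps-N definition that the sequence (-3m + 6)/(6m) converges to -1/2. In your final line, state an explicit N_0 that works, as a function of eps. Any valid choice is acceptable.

Fix eps > 0. For m ≥ 1, |(-3m + 6)/(6m) + 1/2| = |36|/(6(6m)) = 36/(6(6m)).
Since 6m ≥ 6m for m ≥ 1, this is ≤ 36/(6·6m) = 1/m.
So |(-3m + 6)/(6m) + 1/2| < eps whenever m > 1/eps.
Take N_0 = 1/eps. If m > N_0 then |(-3m + 6)/(6m) + 1/2| ≤ 1/m < eps.

N_0 = 1/eps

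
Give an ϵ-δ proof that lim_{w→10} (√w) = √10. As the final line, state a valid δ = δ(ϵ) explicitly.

δ = min(10, √10·ϵ)

Suppose ϵ > 0. We want δ > 0 such that 0 < |w − 10| < δ implies |√w − √10| < ϵ.
Multiplying by the conjugate, |√w − √10| = |w − 10|/(√w + √10).
Restrict δ ≤ 10 so that |w − 10| < 10 forces w > 0, and then √w + √10 > √10.
Hence |√w − √10| < |w − 10|/√10, which is < ϵ once |w − 10| < √10·ϵ.
Take δ = min(10, √10·ϵ). If 0 < |w − 10| < δ then w > 0 and |√w − √10| < |w − 10|/√10 < ϵ.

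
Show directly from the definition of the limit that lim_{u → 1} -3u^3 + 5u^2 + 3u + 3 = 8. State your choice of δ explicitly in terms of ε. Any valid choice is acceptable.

Fix ε > 0. We want δ > 0 such that 0 < |u − 1| < δ implies |(-3u^3 + 5u^2 + 3u + 3) − 8| < ε.
(-3u^3 + 5u^2 + 3u + 3) − 8 = -3u^3 + 5u^2 + 3u - 5 = (u − 1)(-3u^2 + 2u + 5).
So |(-3u^3 + 5u^2 + 3u + 3) − 8| = |u − 1|·|-3u^2 + 2u + 5|.
Require δ ≤ 2. Then |u − 1| < 2 gives |u| < 3, and by the triangle inequality |-3u^2 + 2u + 5| ≤ 3·3^2 + 2·3 + 5 = 38.
Hence |(-3u^3 + 5u^2 + 3u + 3) − 8| ≤ 38|u − 1| < ε provided |u − 1| < ε/38.
Choosing δ = min(2, ε/38) ensures both conditions, hence |(-3u^3 + 5u^2 + 3u + 3) − 8| < ε.

δ = min(2, ε/38)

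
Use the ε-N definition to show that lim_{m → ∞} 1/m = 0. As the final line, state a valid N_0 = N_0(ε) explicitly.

Fix ε > 0. For m ≥ 1, |1/m − 0| = 1/(m) ≤ 1/m.
We need 1/m < ε, i.e. m > 1/ε.
Take N_0 = 1/ε. If m > N_0 then |1/m| ≤ 1/m < ε.

N_0 = 1/ε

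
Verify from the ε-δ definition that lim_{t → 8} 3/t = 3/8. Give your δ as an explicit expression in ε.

δ = min(4, (32/3)ε)

Suppose ε > 0. We seek δ > 0 such that 0 < |t − 8| < δ implies |3/t − (3/8)| < ε.
|3/t − (3/8)| = 3·|8 − t|/(8·|t|) = 3|t − 8|/(8|t|).
Restrict δ ≤ 4. Then |t − 8| < 4 gives |t| > 4, so 8|t| > 32.
Then |3/t − (3/8)| < 3|t − 8|/32, which is < ε when |t − 8| < (32/3)ε.
Take δ = min(4, (32/3)ε). Then 0 < |t − 8| < δ gives both |t − 8| < 4 and |t − 8| < (32/3)ε, so |3/t − (3/8)| < ε.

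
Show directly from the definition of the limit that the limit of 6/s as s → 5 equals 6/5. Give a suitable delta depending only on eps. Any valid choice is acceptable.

Let eps > 0 be given. We seek delta > 0 such that 0 < |s − 5| < delta implies |6/s − (6/5)| < eps.
|6/s − (6/5)| = 6·|5 − s|/(5·|s|) = 6|s − 5|/(5|s|).
Require delta ≤ 5/2 so that |s| > 5 − 5/2 = 5/2, hence 5|s| > 25/2.
Then |6/s − (6/5)| < 6|s − 5|/(25/2), which is < eps when |s − 5| < (25/12)eps.
Take delta = min(5/2, (25/12)eps). Then 0 < |s − 5| < delta gives both |s − 5| < 5/2 and |s − 5| < (25/12)eps, so |6/s − (6/5)| < eps.

delta = min(5/2, (25/12)eps)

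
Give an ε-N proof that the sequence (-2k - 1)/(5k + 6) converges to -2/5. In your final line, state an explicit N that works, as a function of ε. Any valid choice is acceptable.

Let ε > 0. For k ≥ 1, |(-2k - 1)/(5k + 6) + 2/5| = |7|/(5(5k + 6)) = 7/(5(5k + 6)).
Since 5k + 6 ≥ 5k for k ≥ 1, this is ≤ 7/(5·5k) = (7/25)/k.
So |(-2k - 1)/(5k + 6) + 2/5| < ε whenever k > (7/25)/ε.
Take N = (7/25)/ε. If k > N then |(-2k - 1)/(5k + 6) + 2/5| ≤ (7/25)/k < ε.

N = (7/25)/ε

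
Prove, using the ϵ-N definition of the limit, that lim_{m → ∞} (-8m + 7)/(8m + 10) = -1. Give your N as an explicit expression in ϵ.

Suppose ϵ > 0. For m ≥ 1, |(-8m + 7)/(8m + 10) + 1| = |136|/(8(8m + 10)) = 136/(8(8m + 10)).
Since 8m + 10 ≥ 8m for m ≥ 1, this is ≤ 136/(8·8m) = (17/8)/m.
So |(-8m + 7)/(8m + 10) + 1| < ϵ whenever m > (17/8)/ϵ.
Take N = (17/8)/ϵ. If m > N then |(-8m + 7)/(8m + 10) + 1| ≤ (17/8)/m < ϵ.

N = (17/8)/ϵ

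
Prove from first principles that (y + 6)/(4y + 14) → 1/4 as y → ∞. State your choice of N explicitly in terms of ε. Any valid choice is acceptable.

Let ε > 0. We seek N > 0 such that y > N implies |(y + 6)/(4y + 14) − (1/4)| < ε.
(y + 6)/(4y + 14) − (1/4) = (4(y + 6) − (4y + 14)) / (4(4y + 14)) = 10/(4(4y + 14)).
For y > 0 we have 4y + 14 > 4y, so |(y + 6)/(4y + 14) − (1/4)| = 10/(4(4y + 14)) < 10/(4·4y) = (5/8)/y.
Thus |(y + 6)/(4y + 14) − (1/4)| < ε whenever y > (5/8)/ε.
Take N = (5/8)/ε. If y > N then |(y + 6)/(4y + 14) − (1/4)| < (5/8)/y < ε.

N = (5/8)/ε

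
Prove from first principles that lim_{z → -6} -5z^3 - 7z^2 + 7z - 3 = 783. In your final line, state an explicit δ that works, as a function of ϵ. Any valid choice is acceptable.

Let ϵ > 0. We want δ > 0 such that 0 < |z + 6| < δ implies |(-5z^3 - 7z^2 + 7z - 3) − 783| < ϵ.
(-5z^3 - 7z^2 + 7z - 3) − 783 = -5z^3 - 7z^2 + 7z - 786 = (z + 6)(-5z^2 + 23z - 131).
So |(-5z^3 - 7z^2 + 7z - 3) − 783| = |z + 6|·|-5z^2 + 23z - 131|.
Assume first that |z + 6| < 2, so |z| < 8. Then |-5z^2 + 23z - 131| ≤ 5·8^2 + 23·8 + 131 = 635.
Hence |(-5z^3 - 7z^2 + 7z - 3) − 783| ≤ 635|z + 6| < ϵ provided |z + 6| < ϵ/635.
Choosing δ = min(2, ϵ/635) ensures both conditions, hence |(-5z^3 - 7z^2 + 7z - 3) − 783| < ϵ.

δ = min(2, ϵ/635)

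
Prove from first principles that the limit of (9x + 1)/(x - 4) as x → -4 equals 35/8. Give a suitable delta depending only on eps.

Fix eps > 0. We want delta > 0 with 0 < |x + 4| < delta ⇒ |(9x + 1)/(x - 4) − (35/8)| < eps.
Combining over a common denominator, (9x + 1)/(x - 4) − (35/8) = [(9x + 1)·(-8) − (-35)·(x - 4)] / [(-8)·(x - 4)] = -37(x + 4) / ((-8)(x - 4)).
So |(9x + 1)/(x - 4) − (35/8)| = 37|x + 4| / (8·|x − 4|).
Restrict delta ≤ 4. Then |x + 4| < 4 gives |x − 4| = |(x + 4) + (-8)| ≥ 8 − 4 = 4.
Hence |(9x + 1)/(x - 4) − (35/8)| < 37|x + 4|/(8·4) = (37/32)|x + 4|, which is < eps once |x + 4| < (32/37)eps.
Take delta = min(4, (32/37)eps). Then 0 < |x + 4| < delta forces both bounds, so |(9x + 1)/(x - 4) − (35/8)| < eps.

delta = min(4, (32/37)eps)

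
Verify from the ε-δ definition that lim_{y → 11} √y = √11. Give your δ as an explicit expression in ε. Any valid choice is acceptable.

Fix ε > 0. We want δ > 0 such that 0 < |y − 11| < δ implies |√y − √11| < ε.
Multiplying by the conjugate, |√y − √11| = |y − 11|/(√y + √11).
Restrict δ ≤ 11 so that |y − 11| < 11 forces y > 0, and then √y + √11 > √11.
Hence |√y − √11| < |y − 11|/√11, which is < ε once |y − 11| < √11·ε.
Take δ = min(11, √11·ε). If 0 < |y − 11| < δ then y > 0 and |√y − √11| < |y − 11|/√11 < ε.

δ = min(11, √11·ε)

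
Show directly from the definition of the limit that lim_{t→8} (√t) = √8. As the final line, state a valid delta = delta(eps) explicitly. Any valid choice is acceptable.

delta = min(8, √8·eps)

Fix eps > 0. We want delta > 0 such that 0 < |t − 8| < delta implies |√t − √8| < eps.
Multiplying by the conjugate, |√t − √8| = |t − 8|/(√t + √8).
Restrict delta ≤ 8 so that |t − 8| < 8 forces t > 0, and then √t + √8 > √8.
Hence |√t − √8| < |t − 8|/√8, which is < eps once |t − 8| < √8·eps.
Take delta = min(8, √8·eps). If 0 < |t − 8| < delta then t > 0 and |√t − √8| < |t − 8|/√8 < eps.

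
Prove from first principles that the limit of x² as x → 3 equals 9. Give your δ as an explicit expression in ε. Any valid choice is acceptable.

Let ε > 0. We seek δ > 0 with 0 < |x − 3| < δ ⇒ |x² − 9| < ε.
Factor: x² − 9 = (x − 3)(x + 3), so |x² − 9| = |x − 3|·|x + 3|.
Impose δ ≤ 1 so that |x| < 4; then |x + 3| ≤ 7.
Hence |x² − 9| ≤ 7|x − 3|, which is < ε once |x − 3| < ε/7.
Take δ = min(1, ε/7). If 0 < |x − 3| < δ then both bounds hold and |x² − 9| ≤ 7|x − 3| < 7·(ε/7) = ε.

δ = min(1, ε/7)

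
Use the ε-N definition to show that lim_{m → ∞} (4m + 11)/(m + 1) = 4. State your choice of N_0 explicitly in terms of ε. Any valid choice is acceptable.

N_0 = 7/ε

Suppose ε > 0. For m ≥ 1, |(4m + 11)/(m + 1) − 4| = |7|/((m + 1)) = 7/((m + 1)).
Since m + 1 ≥ m for m ≥ 1, this is ≤ 7/(m) = 7/m.
So |(4m + 11)/(m + 1) − 4| < ε whenever m > 7/ε.
Take N_0 = 7/ε. If m > N_0 then |(4m + 11)/(m + 1) − 4| ≤ 7/m < ε.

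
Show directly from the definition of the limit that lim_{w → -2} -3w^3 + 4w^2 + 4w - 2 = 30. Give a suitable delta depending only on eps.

delta = min(1, eps/73)

Fix eps > 0. We want delta > 0 such that 0 < |w + 2| < delta implies |(-3w^3 + 4w^2 + 4w - 2) − 30| < eps.
(-3w^3 + 4w^2 + 4w - 2) − 30 = -3w^3 + 4w^2 + 4w - 32 = (w + 2)(-3w^2 + 10w - 16).
So |(-3w^3 + 4w^2 + 4w - 2) − 30| = |w + 2|·|-3w^2 + 10w - 16|.
Assume first that |w + 2| < 1, so |w| < 3. Then |-3w^2 + 10w - 16| ≤ 3·3^2 + 10·3 + 16 = 73.
Hence |(-3w^3 + 4w^2 + 4w - 2) − 30| ≤ 73|w + 2| < eps provided |w + 2| < eps/73.
Take delta = min(1, eps/73). Then 0 < |w + 2| < delta gives both |w + 2| < 1 and |w + 2| < eps/73, so |(-3w^3 + 4w^2 + 4w - 2) − 30| < eps.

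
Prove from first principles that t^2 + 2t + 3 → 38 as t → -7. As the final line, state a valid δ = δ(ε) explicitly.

Let ε > 0 be given. We want δ > 0 such that 0 < |t + 7| < δ implies |(t^2 + 2t + 3) − 38| < ε.
(t^2 + 2t + 3) − 38 = t^2 + 2t - 35 = (t + 7)(t - 5).
So |(t^2 + 2t + 3) − 38| = |t + 7|·|t - 5|.
Assume first that |t + 7| < 1, so |t| < 8. Then |t - 5| ≤ 8 + 5 = 13.
Hence |(t^2 + 2t + 3) − 38| ≤ 13|t + 7| < ε provided |t + 7| < ε/13.
Take δ = min(1, ε/13). Then 0 < |t + 7| < δ gives both |t + 7| < 1 and |t + 7| < ε/13, so |(t^2 + 2t + 3) − 38| < ε.

δ = min(1, ε/13)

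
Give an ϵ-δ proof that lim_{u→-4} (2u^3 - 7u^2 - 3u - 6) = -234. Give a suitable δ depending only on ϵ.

δ = min(2, ϵ/219)

Let ϵ > 0 be given. We want δ > 0 such that 0 < |u + 4| < δ implies |(2u^3 - 7u^2 - 3u - 6) + 234| < ϵ.
(2u^3 - 7u^2 - 3u - 6) + 234 = 2u^3 - 7u^2 - 3u + 228 = (u + 4)(2u^2 - 15u + 57).
So |(2u^3 - 7u^2 - 3u - 6) + 234| = |u + 4|·|2u^2 - 15u + 57|.
Require δ ≤ 2. Then |u + 4| < 2 gives |u| < 6, and by the triangle inequality |2u^2 - 15u + 57| ≤ 2·6^2 + 15·6 + 57 = 219.
Hence |(2u^3 - 7u^2 - 3u - 6) + 234| ≤ 219|u + 4| < ϵ provided |u + 4| < ϵ/219.
Choosing δ = min(2, ϵ/219) ensures both conditions, hence |(2u^3 - 7u^2 - 3u - 6) + 234| < ϵ.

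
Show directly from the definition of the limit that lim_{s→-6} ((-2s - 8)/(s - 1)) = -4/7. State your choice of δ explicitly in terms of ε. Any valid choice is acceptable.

Let ε > 0 be given. We want δ > 0 with 0 < |s + 6| < δ ⇒ |(-2s - 8)/(s - 1) + 4/7| < ε.
Combining over a common denominator, (-2s - 8)/(s - 1) + 4/7 = [(-2s - 8)·(-7) − 4·(s - 1)] / [(-7)·(s - 1)] = 10(s + 6) / ((-7)(s - 1)).
So |(-2s - 8)/(s - 1) + 4/7| = 10|s + 6| / (7·|s − 1|).
Require δ ≤ 7/2, so |s − 1| ≥ |-7| − |s + 6| > 7 − 7/2 = 7/2.
Hence |(-2s - 8)/(s - 1) + 4/7| < 10|s + 6|/(7·(7/2)) = (20/49)|s + 6|, which is < ε once |s + 6| < (49/20)ε.
Take δ = min(7/2, (49/20)ε). Then 0 < |s + 6| < δ forces both bounds, so |(-2s - 8)/(s - 1) + 4/7| < ε.

δ = min(7/2, (49/20)ε)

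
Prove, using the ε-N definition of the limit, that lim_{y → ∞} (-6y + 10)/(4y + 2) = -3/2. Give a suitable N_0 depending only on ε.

N_0 = (13/4)/ε

Fix ε > 0. We seek N_0 > 0 such that y > N_0 implies |(-6y + 10)/(4y + 2) + 3/2| < ε.
(-6y + 10)/(4y + 2) + 3/2 = (4(-6y + 10) − (-6)(4y + 2)) / (4(4y + 2)) = 52/(4(4y + 2)).
For y > 0 we have 4y + 2 > 4y, so |(-6y + 10)/(4y + 2) + 3/2| = 52/(4(4y + 2)) < 52/(4·4y) = (13/4)/y.
Thus |(-6y + 10)/(4y + 2) + 3/2| < ε whenever y > (13/4)/ε.
Take N_0 = (13/4)/ε. If y > N_0 then |(-6y + 10)/(4y + 2) + 3/2| < (13/4)/y < ε.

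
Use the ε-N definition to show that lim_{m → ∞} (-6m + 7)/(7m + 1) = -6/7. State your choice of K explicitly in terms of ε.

Fix ε > 0. For m ≥ 1, |(-6m + 7)/(7m + 1) + 6/7| = |55|/(7(7m + 1)) = 55/(7(7m + 1)).
Since 7m + 1 ≥ 7m for m ≥ 1, this is ≤ 55/(7·7m) = (55/49)/m.
So |(-6m + 7)/(7m + 1) + 6/7| < ε whenever m > (55/49)/ε.
Take K = (55/49)/ε. If m > K then |(-6m + 7)/(7m + 1) + 6/7| ≤ (55/49)/m < ε.

K = (55/49)/ε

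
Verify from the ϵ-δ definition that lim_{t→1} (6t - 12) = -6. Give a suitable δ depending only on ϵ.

Let ϵ > 0. We need δ > 0 so that 0 < |t − 1| < δ implies |(6t - 12) + 6| < ϵ.
Since (6t - 12) + 6 = 6(t − 1), we have |(6t - 12) + 6| = 6|t − 1|.
Thus it suffices that |t − 1| < ϵ/6.
Choosing δ = ϵ/6 gives |(6t - 12) + 6| = 6|t − 1| < ϵ whenever |t − 1| < δ.

δ = ϵ/6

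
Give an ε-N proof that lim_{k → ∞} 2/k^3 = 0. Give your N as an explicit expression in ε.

Let ε > 0. For k ≥ 1, |2/k^3 − 0| = 2/k^3.
2/k^3 < ε ⇔ k^3 > 2/ε ⇔ k > (2/ε)^{1/3}.
Take N = (2/ε)^{1/3}. Then k > N implies 2/k^3 < ε.

N = (2/ε)^{1/3}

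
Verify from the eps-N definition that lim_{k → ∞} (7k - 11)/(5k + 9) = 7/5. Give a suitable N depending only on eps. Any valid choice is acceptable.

N = (118/25)/eps

Fix eps > 0. For k ≥ 1, |(7k - 11)/(5k + 9) − (7/5)| = |-118|/(5(5k + 9)) = 118/(5(5k + 9)).
Since 5k + 9 ≥ 5k for k ≥ 1, this is ≤ 118/(5·5k) = (118/25)/k.
So |(7k - 11)/(5k + 9) − (7/5)| < eps whenever k > (118/25)/eps.
Take N = (118/25)/eps. If k > N then |(7k - 11)/(5k + 9) − (7/5)| ≤ (118/25)/k < eps.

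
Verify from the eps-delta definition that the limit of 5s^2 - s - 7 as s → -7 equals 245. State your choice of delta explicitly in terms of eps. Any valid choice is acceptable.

Suppose eps > 0. We want delta > 0 such that 0 < |s + 7| < delta implies |(5s^2 - s - 7) − 245| < eps.
(5s^2 - s - 7) − 245 = 5s^2 - s - 252 = (s + 7)(5s - 36).
So |(5s^2 - s - 7) − 245| = |s + 7|·|5s - 36|.
Require delta ≤ 2. Then |s + 7| < 2 gives |s| < 9, and by the triangle inequality |5s - 36| ≤ 5·9 + 36 = 81.
Hence |(5s^2 - s - 7) − 245| ≤ 81|s + 7| < eps provided |s + 7| < eps/81.
Take delta = min(2, eps/81). Then 0 < |s + 7| < delta gives both |s + 7| < 2 and |s + 7| < eps/81, so |(5s^2 - s - 7) − 245| < eps.

delta = min(2, eps/81)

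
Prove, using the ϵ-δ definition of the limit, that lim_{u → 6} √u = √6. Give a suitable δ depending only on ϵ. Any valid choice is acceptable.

Suppose ϵ > 0. We want δ > 0 such that 0 < |u − 6| < δ implies |√u − √6| < ϵ.
Rationalise: √u − √6 = (u − 6)/(√u + √6), so |√u − √6| = |u − 6|/(√u + √6).
Restrict δ ≤ 6 so that |u − 6| < 6 forces u > 0, and then √u + √6 > √6.
Hence |√u − √6| < |u − 6|/√6, which is < ϵ once |u − 6| < √6·ϵ.
Take δ = min(6, √6·ϵ). If 0 < |u − 6| < δ then u > 0 and |√u − √6| < |u − 6|/√6 < ϵ.

δ = min(6, √6·ϵ)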